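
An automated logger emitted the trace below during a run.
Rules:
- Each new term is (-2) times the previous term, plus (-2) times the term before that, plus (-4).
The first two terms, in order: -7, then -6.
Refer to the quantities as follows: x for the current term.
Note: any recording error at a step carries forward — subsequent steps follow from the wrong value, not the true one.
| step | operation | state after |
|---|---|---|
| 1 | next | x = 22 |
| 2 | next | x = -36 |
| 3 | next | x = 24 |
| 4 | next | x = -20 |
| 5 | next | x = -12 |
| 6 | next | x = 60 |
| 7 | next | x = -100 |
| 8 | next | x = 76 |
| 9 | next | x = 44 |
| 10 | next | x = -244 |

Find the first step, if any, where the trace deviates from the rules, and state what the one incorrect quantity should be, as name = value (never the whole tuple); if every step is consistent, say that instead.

Step 1: x = -2*(-6) + (-2)*(-7) + (-4) = 22 — exactly as logged.
Step 2: x = -2*(22) + (-2)*(-6) + (-4) = -36 — confirmed correct.
Step 3: x = -2*(-36) + (-2)*(22) + (-4) = 24 — verified.
Step 4: x = -2*(24) + (-2)*(-36) + (-4) = 20 — the trace has a different value.
Step 4 is the first one off; corrected, x = 20.

step 4, x = 20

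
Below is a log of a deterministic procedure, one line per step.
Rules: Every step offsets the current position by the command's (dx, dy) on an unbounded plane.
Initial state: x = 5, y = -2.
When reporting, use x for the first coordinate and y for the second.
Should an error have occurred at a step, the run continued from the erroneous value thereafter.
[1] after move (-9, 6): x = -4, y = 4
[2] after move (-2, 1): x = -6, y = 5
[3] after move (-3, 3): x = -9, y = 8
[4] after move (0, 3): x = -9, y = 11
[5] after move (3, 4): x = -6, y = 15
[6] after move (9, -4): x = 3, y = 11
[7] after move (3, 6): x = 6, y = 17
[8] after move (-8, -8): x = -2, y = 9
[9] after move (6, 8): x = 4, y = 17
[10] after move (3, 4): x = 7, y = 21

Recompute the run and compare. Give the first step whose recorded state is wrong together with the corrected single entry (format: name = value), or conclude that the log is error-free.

Recomputing the run from the initial state:
step 1: x = -4, y = 4
step 2: x = -6, y = 5
step 3: x = -9, y = 8
step 4: x = -9, y = 11
step 5: x = -6, y = 15
step 6: x = 3, y = 11
step 7: x = 6, y = 17
step 8: x = -2, y = 9
step 9: x = 4, y = 17
step 10: x = 7, y = 21
This matches the log at every step.

no error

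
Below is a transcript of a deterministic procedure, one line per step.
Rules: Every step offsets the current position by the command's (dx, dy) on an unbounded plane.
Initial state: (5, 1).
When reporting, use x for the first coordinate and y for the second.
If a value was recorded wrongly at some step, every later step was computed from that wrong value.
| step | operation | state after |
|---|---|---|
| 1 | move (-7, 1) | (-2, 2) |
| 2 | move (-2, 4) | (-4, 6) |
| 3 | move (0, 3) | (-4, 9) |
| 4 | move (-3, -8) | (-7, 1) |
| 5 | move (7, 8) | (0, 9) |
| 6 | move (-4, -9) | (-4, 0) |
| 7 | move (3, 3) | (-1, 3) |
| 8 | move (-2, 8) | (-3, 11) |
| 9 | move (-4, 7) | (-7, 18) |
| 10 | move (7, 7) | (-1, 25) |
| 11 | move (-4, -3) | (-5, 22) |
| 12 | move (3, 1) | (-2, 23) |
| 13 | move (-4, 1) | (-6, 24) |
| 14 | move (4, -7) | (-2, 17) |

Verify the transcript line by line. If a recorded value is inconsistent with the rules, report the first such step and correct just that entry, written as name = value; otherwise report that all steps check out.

1. x = 5 + (-7) = -2, y = 1 + (1) = 2 (verified)
2. x = -2 + (-2) = -4, y = 2 + (4) = 6 (checks out)
3. x = -4 + (0) = -4, y = 6 + (3) = 9 (agrees with the transcript)
4. x = -4 + (-3) = -7, y = 9 + (-8) = 1 (matches)
5. x = -7 + (7) = 0, y = 1 + (8) = 9 (consistent with the transcript)
6. x = 0 + (-4) = -4, y = 9 + (-9) = 0 (agrees with the transcript)
7. x = -4 + (3) = -1, y = 0 + (3) = 3 (agrees with the transcript)
8. x = -1 + (-2) = -3, y = 3 + (8) = 11 (matches)
9. x = -3 + (-4) = -7, y = 11 + (7) = 18 (matches)
10. x = -7 + (7) = 0, y = 18 + (7) = 25 (the entry is off here)
Step 10 is the first one off; corrected, x = 0.

step 10, x = 0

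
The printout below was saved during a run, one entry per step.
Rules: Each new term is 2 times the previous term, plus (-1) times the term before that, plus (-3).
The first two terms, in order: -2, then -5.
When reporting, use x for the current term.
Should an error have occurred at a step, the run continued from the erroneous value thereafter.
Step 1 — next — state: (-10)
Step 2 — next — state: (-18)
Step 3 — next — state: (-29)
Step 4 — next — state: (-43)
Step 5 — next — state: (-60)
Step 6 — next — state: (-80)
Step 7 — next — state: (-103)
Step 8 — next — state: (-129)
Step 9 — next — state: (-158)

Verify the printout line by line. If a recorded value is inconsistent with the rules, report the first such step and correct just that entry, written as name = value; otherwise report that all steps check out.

step 1, x = -11

Recomputing the run from the initial state:
step 1: x = -11
step 2: x = -20
step 3: x = -32
step 4: x = -47
step 5: x = -65
step 6: x = -86
step 7: x = -110
step 8: x = -137
step 9: x = -167
The first disagreement with the printout is at step 1, where the value should be x = -11.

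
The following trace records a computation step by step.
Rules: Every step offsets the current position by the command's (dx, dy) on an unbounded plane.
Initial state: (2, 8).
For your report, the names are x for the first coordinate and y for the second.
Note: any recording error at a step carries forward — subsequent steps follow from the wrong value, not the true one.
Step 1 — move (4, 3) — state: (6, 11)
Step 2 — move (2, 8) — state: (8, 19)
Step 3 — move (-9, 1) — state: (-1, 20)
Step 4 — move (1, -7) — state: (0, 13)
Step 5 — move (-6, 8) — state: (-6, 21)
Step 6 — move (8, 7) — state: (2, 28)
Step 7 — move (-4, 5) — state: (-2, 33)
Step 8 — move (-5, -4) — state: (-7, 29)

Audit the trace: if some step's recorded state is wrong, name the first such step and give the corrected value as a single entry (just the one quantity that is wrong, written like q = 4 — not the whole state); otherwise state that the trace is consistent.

no error

Recomputing the run from the initial state:
step 1: x = 6, y = 11
step 2: x = 8, y = 19
step 3: x = -1, y = 20
step 4: x = 0, y = 13
step 5: x = -6, y = 21
step 6: x = 2, y = 28
step 7: x = -2, y = 33
step 8: x = -7, y = 29
This matches the trace at every step.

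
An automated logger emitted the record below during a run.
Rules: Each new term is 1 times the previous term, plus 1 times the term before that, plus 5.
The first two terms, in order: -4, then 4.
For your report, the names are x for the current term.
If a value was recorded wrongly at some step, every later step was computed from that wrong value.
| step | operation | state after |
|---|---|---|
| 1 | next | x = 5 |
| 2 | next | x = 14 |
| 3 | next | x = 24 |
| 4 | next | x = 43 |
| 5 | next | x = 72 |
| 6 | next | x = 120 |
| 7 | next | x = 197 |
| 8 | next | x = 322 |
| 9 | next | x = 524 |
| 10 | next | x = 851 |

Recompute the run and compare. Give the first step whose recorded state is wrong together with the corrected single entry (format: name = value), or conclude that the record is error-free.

no error

Recomputing the run from the initial state:
step 1: x = 5
step 2: x = 14
step 3: x = 24
step 4: x = 43
step 5: x = 72
step 6: x = 120
step 7: x = 197
step 8: x = 322
step 9: x = 524
step 10: x = 851
This matches the record at every step.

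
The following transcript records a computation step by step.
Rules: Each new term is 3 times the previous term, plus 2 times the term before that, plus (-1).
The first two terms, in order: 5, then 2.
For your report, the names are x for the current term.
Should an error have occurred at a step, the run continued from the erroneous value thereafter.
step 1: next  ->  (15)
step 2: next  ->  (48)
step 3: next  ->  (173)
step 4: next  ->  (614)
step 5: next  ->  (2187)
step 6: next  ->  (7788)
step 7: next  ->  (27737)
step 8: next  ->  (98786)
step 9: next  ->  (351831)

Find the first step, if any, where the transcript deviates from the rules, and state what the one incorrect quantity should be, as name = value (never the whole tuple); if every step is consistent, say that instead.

Step 1: x = 3*(2) + (2)*(5) + (-1) = 15 — matches.
Step 2: x = 3*(15) + (2)*(2) + (-1) = 48 — exactly as logged.
Step 3: x = 3*(48) + (2)*(15) + (-1) = 173 — exactly as logged.
Step 4: x = 3*(173) + (2)*(48) + (-1) = 614 — exactly as logged.
Step 5: x = 3*(614) + (2)*(173) + (-1) = 2187 — same as recorded.
Step 6: x = 3*(2187) + (2)*(614) + (-1) = 7788 — no discrepancy.
Step 7: x = 3*(7788) + (2)*(2187) + (-1) = 27737 — exactly as logged.
Step 8: x = 3*(27737) + (2)*(7788) + (-1) = 98786 — matches.
Step 9: x = 3*(98786) + (2)*(27737) + (-1) = 351831 — exactly as logged.
All entries verified; no error found.

no error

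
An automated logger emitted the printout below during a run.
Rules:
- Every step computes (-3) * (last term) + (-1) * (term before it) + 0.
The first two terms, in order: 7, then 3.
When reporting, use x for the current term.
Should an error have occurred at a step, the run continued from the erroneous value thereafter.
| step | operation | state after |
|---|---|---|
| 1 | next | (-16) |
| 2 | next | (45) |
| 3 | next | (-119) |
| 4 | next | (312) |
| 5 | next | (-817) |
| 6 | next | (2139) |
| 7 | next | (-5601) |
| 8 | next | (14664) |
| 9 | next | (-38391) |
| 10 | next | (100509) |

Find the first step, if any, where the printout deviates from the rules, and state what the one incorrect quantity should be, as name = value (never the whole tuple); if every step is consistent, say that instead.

step 1: x = -3*(3) + (-1)*(7) + (0) = -16 -> checks out
step 2: x = -3*(-16) + (-1)*(3) + (0) = 45 -> no discrepancy
step 3: x = -3*(45) + (-1)*(-16) + (0) = -119 -> agrees with the printout
step 4: x = -3*(-119) + (-1)*(45) + (0) = 312 -> no discrepancy
step 5: x = -3*(312) + (-1)*(-119) + (0) = -817 -> verified
step 6: x = -3*(-817) + (-1)*(312) + (0) = 2139 -> confirmed correct
step 7: x = -3*(2139) + (-1)*(-817) + (0) = -5600 -> first mismatch against the printout
Step 7 is the first one off; corrected, x = -5600.

step 7, x = -5600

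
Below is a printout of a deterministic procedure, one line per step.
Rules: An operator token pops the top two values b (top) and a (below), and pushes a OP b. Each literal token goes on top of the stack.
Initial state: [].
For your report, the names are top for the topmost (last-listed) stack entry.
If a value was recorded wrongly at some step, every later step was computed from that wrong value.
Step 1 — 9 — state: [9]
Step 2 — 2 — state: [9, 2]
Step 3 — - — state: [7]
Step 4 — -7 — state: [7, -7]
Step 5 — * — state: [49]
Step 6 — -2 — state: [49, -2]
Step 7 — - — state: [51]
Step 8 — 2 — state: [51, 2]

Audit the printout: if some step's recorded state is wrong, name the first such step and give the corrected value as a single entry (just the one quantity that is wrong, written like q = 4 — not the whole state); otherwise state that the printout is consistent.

Recomputing the run from the initial state:
step 1: [9]
step 2: [9, 2]
step 3: [7]
step 4: [7, -7]
step 5: [-49]
step 6: [-49, -2]
step 7: [-47]
step 8: [-47, 2]
The first disagreement with the printout is at step 5, where the value should be top = -49.

step 5, top = -49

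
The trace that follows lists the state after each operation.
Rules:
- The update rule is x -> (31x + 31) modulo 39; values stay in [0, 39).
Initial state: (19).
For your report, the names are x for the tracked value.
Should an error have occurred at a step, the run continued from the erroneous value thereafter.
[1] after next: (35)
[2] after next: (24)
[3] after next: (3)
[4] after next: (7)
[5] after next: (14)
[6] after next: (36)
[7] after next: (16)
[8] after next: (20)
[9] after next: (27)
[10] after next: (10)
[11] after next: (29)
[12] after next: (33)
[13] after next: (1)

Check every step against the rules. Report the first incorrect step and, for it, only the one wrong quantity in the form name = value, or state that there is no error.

Recomputing the run from the initial state:
step 1: x = 35
step 2: x = 24
step 3: x = 34
step 4: x = 32
step 5: x = 9
step 6: x = 37
step 7: x = 8
step 8: x = 6
step 9: x = 22
step 10: x = 11
step 11: x = 21
step 12: x = 19
step 13: x = 35
The first disagreement with the trace is at step 3, where the value should be x = 34.

step 3, x = 34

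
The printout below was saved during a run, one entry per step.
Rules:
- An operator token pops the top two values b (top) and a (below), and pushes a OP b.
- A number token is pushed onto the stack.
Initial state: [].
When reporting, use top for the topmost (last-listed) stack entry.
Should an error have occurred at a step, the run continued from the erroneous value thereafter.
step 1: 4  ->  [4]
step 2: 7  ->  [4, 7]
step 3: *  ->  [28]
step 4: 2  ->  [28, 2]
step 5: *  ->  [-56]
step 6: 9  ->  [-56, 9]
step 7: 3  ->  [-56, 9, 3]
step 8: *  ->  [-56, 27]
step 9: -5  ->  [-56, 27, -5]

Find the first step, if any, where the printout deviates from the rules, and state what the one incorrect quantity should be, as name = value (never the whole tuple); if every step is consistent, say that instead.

step 5, top = 56

Recomputing the run from the initial state:
step 1: [4]
step 2: [4, 7]
step 3: [28]
step 4: [28, 2]
step 5: [56]
step 6: [56, 9]
step 7: [56, 9, 3]
step 8: [56, 27]
step 9: [56, 27, -5]
The first disagreement with the printout is at step 5, where the value should be top = 56.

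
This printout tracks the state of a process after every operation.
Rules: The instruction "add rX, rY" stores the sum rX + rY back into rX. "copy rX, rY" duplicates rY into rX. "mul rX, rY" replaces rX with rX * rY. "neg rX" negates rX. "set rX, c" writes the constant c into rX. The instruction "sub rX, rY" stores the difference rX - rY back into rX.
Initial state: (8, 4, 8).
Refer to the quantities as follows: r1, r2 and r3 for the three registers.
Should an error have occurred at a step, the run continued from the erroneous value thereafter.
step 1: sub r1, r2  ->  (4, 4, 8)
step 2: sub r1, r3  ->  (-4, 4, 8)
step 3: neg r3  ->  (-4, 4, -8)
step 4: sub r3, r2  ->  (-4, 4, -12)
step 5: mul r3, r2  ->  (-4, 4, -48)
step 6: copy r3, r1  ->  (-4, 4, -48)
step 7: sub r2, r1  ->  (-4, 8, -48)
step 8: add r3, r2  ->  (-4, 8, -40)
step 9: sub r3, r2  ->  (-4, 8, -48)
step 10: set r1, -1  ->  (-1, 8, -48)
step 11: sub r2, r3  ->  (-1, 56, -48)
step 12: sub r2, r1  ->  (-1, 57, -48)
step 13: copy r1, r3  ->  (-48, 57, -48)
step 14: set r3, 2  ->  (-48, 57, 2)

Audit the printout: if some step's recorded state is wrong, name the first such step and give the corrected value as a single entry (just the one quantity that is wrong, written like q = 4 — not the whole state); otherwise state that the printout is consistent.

step 1: r1 = 8 - 4 = 4 -> exactly as logged
step 2: r1 = 4 - 8 = -4 -> verified
step 3: r3 = -(8) = -8 -> agrees with the printout
step 4: r3 = -8 - 4 = -12 -> same as recorded
step 5: r3 = -12 * 4 = -48 -> exactly as logged
step 6: r3 = -4 -> the printout has a different value
The audit stops at step 6: the recorded entry is wrong and should be r3 = -4.

step 6, r3 = -4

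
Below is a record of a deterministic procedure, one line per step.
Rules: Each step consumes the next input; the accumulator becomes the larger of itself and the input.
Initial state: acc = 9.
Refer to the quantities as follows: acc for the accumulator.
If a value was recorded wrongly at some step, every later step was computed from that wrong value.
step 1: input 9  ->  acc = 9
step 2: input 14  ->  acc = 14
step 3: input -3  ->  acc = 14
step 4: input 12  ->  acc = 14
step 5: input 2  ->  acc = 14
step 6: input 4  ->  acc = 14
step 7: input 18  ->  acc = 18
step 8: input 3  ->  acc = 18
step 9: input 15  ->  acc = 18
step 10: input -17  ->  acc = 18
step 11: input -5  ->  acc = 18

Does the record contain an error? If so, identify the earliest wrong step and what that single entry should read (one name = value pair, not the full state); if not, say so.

Recomputing the run from the initial state:
step 1: acc = 9
step 2: acc = 14
step 3: acc = 14
step 4: acc = 14
step 5: acc = 14
step 6: acc = 14
step 7: acc = 18
step 8: acc = 18
step 9: acc = 18
step 10: acc = 18
step 11: acc = 18
This matches the record at every step.

no error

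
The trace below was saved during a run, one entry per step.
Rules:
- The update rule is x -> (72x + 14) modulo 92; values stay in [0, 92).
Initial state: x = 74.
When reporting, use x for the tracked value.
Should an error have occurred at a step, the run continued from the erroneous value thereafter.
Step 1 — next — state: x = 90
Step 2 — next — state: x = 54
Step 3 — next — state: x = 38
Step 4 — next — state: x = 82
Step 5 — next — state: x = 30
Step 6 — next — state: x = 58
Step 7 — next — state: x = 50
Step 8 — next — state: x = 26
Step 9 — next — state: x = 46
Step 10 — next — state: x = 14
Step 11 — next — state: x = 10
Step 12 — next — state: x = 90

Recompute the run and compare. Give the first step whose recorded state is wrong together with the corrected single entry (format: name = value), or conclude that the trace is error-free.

step 1, x = 6

Recomputing the run from the initial state:
step 1: x = 6
step 2: x = 78
step 3: x = 18
step 4: x = 22
step 5: x = 34
step 6: x = 70
step 7: x = 86
step 8: x = 42
step 9: x = 2
step 10: x = 66
step 11: x = 74
step 12: x = 6
The first disagreement with the trace is at step 1, where the value should be x = 6.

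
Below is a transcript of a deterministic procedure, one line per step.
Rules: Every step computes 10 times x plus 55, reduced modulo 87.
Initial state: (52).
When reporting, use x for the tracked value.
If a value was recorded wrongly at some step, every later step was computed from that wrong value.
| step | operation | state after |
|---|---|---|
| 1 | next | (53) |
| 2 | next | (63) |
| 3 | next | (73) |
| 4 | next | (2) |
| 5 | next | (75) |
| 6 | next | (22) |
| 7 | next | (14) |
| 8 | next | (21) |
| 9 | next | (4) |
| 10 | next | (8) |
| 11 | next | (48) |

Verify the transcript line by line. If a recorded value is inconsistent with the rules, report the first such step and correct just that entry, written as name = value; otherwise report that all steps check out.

step 3, x = 76

step 1: x = (10*52 + 55) mod 87 = 53 -> verified
step 2: x = (10*53 + 55) mod 87 = 63 -> exactly as logged
step 3: x = (10*63 + 55) mod 87 = 76 -> the transcript has a different value
The audit stops at step 3: the recorded entry is wrong and should be x = 76.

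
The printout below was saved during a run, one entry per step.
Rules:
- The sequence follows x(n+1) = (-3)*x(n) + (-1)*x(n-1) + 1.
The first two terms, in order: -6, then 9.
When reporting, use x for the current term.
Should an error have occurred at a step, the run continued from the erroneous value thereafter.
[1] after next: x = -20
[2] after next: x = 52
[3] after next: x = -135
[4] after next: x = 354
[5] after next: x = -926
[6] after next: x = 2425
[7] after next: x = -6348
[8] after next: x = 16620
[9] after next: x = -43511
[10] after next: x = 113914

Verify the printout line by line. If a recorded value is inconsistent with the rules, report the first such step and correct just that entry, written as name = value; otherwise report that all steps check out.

1. x = -3*(9) + (-1)*(-6) + (1) = -20 (no discrepancy)
2. x = -3*(-20) + (-1)*(9) + (1) = 52 (agrees with the printout)
3. x = -3*(52) + (-1)*(-20) + (1) = -135 (in agreement)
4. x = -3*(-135) + (-1)*(52) + (1) = 354 (exactly as logged)
5. x = -3*(354) + (-1)*(-135) + (1) = -926 (checks out)
6. x = -3*(-926) + (-1)*(354) + (1) = 2425 (confirmed correct)
7. x = -3*(2425) + (-1)*(-926) + (1) = -6348 (agrees with the printout)
8. x = -3*(-6348) + (-1)*(2425) + (1) = 16620 (agrees with the printout)
9. x = -3*(16620) + (-1)*(-6348) + (1) = -43511 (checks out)
10. x = -3*(-43511) + (-1)*(16620) + (1) = 113914 (agrees with the printout)
The recomputation confirms every line.

no error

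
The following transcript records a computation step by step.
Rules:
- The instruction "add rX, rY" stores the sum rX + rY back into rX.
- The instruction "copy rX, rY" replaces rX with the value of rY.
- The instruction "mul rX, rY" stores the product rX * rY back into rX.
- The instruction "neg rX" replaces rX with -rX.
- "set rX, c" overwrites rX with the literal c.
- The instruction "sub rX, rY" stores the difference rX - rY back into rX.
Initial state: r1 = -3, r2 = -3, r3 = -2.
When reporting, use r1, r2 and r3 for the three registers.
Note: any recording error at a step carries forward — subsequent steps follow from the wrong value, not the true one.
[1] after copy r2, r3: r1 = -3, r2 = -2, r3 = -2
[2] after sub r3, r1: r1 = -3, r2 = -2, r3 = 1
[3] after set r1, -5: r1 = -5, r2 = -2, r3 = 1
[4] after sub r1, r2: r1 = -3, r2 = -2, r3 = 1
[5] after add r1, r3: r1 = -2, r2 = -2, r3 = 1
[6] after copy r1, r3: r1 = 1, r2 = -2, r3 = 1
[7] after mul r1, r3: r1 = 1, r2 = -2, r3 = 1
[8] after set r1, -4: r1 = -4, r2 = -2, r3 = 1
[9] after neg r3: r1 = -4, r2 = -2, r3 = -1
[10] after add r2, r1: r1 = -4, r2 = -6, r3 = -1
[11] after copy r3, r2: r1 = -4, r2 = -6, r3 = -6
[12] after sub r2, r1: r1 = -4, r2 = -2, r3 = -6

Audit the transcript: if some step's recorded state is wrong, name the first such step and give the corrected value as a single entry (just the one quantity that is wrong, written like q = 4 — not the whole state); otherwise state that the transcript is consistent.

1. r2 = -2 (exactly as logged)
2. r3 = -2 - -3 = 1 (confirmed correct)
3. r1 = -5 (checks out)
4. r1 = -5 - -2 = -3 (no discrepancy)
5. r1 = -3 + 1 = -2 (same as recorded)
6. r1 = 1 (checks out)
7. r1 = 1 * 1 = 1 (exactly as logged)
8. r1 = -4 (matches)
9. r3 = -(1) = -1 (consistent with the transcript)
10. r2 = -2 + -4 = -6 (matches)
11. r3 = -6 (no discrepancy)
12. r2 = -6 - -4 = -2 (exactly as logged)
Nothing is out of place; the run is error-free.

no error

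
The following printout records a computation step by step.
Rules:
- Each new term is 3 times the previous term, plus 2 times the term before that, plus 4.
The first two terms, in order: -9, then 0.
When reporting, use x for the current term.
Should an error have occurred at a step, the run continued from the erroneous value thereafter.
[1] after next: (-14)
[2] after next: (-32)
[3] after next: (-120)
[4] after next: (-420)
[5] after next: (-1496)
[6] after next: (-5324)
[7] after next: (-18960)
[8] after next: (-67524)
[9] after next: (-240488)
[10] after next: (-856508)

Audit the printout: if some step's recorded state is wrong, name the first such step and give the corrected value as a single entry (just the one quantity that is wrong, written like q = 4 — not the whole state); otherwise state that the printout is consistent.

step 2, x = -38

1. x = 3*(0) + (2)*(-9) + (4) = -14 (consistent with the printout)
2. x = 3*(-14) + (2)*(0) + (4) = -38 (first mismatch against the printout)
That makes step 2 the first incorrect line — x = -38 is what it should show.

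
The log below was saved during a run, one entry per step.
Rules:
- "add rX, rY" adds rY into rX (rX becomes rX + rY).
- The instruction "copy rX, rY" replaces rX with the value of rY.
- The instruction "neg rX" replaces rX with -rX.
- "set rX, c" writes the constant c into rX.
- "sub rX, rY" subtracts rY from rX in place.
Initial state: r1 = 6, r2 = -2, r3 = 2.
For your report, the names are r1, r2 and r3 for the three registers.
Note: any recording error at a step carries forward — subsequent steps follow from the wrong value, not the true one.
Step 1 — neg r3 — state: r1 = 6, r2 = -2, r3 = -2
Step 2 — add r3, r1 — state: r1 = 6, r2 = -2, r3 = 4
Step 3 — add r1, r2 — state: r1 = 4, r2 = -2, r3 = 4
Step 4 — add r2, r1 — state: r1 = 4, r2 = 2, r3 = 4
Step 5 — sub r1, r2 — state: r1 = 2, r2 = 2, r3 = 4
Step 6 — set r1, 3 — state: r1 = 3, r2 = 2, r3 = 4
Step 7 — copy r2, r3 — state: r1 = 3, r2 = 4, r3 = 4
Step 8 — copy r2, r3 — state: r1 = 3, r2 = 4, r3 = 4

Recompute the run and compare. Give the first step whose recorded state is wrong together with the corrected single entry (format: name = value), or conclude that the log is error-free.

Step 1: r3 = -(2) = -2 — confirmed correct.
Step 2: r3 = -2 + 6 = 4 — same as recorded.
Step 3: r1 = 6 + -2 = 4 — in agreement.
Step 4: r2 = -2 + 4 = 2 — consistent with the log.
Step 5: r1 = 4 - 2 = 2 — agrees with the log.
Step 6: r1 = 3 — confirmed correct.
Step 7: r2 = 4 — consistent with the log.
Step 8: r2 = 4 — agrees with the log.
Nothing is out of place; the run is error-free.

no error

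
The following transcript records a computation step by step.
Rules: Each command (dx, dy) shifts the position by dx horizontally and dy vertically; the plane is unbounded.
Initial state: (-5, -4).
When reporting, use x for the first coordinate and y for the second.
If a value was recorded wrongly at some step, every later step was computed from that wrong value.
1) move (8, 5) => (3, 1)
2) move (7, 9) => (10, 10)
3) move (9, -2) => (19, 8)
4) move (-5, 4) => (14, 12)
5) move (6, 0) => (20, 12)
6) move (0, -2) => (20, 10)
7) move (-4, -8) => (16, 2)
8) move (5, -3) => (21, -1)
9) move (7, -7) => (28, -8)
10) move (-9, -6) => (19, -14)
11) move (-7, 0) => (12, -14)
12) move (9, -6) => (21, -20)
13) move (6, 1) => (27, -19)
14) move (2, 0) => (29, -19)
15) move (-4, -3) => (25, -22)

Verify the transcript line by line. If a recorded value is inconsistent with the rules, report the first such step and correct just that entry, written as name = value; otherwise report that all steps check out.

step 1: x = -5 + (8) = 3, y = -4 + (5) = 1 -> verified
step 2: x = 3 + (7) = 10, y = 1 + (9) = 10 -> matches
step 3: x = 10 + (9) = 19, y = 10 + (-2) = 8 -> verified
step 4: x = 19 + (-5) = 14, y = 8 + (4) = 12 -> no discrepancy
step 5: x = 14 + (6) = 20, y = 12 + (0) = 12 -> verified
step 6: x = 20 + (0) = 20, y = 12 + (-2) = 10 -> checks out
step 7: x = 20 + (-4) = 16, y = 10 + (-8) = 2 -> agrees with the transcript
step 8: x = 16 + (5) = 21, y = 2 + (-3) = -1 -> confirmed correct
step 9: x = 21 + (7) = 28, y = -1 + (-7) = -8 -> same as recorded
step 10: x = 28 + (-9) = 19, y = -8 + (-6) = -14 -> exactly as logged
step 11: x = 19 + (-7) = 12, y = -14 + (0) = -14 -> in agreement
step 12: x = 12 + (9) = 21, y = -14 + (-6) = -20 -> exactly as logged
step 13: x = 21 + (6) = 27, y = -20 + (1) = -19 -> confirmed correct
step 14: x = 27 + (2) = 29, y = -19 + (0) = -19 -> agrees with the transcript
step 15: x = 29 + (-4) = 25, y = -19 + (-3) = -22 -> same as recorded
Every step is consistent.

no error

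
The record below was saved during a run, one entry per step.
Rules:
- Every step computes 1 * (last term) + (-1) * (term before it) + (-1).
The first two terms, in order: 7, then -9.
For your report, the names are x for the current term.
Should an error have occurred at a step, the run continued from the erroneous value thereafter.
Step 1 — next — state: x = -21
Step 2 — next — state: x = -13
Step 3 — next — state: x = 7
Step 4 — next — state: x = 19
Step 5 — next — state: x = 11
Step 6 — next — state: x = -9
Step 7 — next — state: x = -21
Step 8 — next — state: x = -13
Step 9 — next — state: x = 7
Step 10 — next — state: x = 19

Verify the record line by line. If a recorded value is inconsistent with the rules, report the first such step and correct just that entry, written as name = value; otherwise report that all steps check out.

Step 1: x = 1*(-9) + (-1)*(7) + (-1) = -17 — the recorded entry deviates here.
The earliest wrong entry is at step 1: it should read x = -17.

step 1, x = -17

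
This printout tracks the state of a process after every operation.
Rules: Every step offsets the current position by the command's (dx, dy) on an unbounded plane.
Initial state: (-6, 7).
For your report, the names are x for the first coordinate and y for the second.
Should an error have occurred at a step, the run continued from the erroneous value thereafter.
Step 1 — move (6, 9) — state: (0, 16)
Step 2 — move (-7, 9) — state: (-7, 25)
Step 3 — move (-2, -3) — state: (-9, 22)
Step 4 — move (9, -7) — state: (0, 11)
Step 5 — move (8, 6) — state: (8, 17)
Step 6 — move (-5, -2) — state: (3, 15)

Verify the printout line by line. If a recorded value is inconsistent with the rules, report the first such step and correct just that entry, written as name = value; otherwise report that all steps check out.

step 1: x = -6 + (6) = 0, y = 7 + (9) = 16 -> agrees with the printout
step 2: x = 0 + (-7) = -7, y = 16 + (9) = 25 -> checks out
step 3: x = -7 + (-2) = -9, y = 25 + (-3) = 22 -> agrees with the printout
step 4: x = -9 + (9) = 0, y = 22 + (-7) = 15 -> not what was recorded
First deviation found at step 4; the corrected entry is y = 15.

step 4, y = 15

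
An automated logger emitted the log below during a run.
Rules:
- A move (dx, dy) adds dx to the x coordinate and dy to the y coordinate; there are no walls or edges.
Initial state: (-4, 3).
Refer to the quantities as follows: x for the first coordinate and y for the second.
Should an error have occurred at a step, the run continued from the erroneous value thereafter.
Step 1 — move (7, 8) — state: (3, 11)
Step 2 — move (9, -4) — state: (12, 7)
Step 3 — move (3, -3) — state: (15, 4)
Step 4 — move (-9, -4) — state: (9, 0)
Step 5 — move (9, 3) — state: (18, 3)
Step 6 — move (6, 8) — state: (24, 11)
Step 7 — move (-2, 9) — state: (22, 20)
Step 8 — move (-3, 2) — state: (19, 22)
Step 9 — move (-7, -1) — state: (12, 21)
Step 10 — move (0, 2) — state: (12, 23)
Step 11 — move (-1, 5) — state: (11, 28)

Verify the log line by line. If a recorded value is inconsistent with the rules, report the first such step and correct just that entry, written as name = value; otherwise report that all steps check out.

step 4, x = 6

1. x = -4 + (7) = 3, y = 3 + (8) = 11 (agrees with the log)
2. x = 3 + (9) = 12, y = 11 + (-4) = 7 (matches)
3. x = 12 + (3) = 15, y = 7 + (-3) = 4 (exactly as logged)
4. x = 15 + (-9) = 6, y = 4 + (-4) = 0 (the recorded entry deviates here)
First deviation found at step 4; the corrected entry is x = 6.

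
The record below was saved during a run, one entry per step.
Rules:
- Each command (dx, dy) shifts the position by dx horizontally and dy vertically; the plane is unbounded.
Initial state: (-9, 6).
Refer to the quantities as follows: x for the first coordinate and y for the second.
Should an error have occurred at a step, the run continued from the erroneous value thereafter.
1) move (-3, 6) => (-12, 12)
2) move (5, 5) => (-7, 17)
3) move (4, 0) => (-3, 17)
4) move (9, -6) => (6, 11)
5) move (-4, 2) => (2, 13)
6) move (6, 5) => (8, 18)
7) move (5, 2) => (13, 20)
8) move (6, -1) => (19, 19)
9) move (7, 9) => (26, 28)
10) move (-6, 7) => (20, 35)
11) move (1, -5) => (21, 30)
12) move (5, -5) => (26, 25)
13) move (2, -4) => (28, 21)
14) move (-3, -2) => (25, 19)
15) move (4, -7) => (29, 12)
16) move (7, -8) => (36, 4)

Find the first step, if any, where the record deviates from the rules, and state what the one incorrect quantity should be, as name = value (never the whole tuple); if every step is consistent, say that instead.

Recomputing the run from the initial state:
step 1: x = -12, y = 12
step 2: x = -7, y = 17
step 3: x = -3, y = 17
step 4: x = 6, y = 11
step 5: x = 2, y = 13
step 6: x = 8, y = 18
step 7: x = 13, y = 20
step 8: x = 19, y = 19
step 9: x = 26, y = 28
step 10: x = 20, y = 35
step 11: x = 21, y = 30
step 12: x = 26, y = 25
step 13: x = 28, y = 21
step 14: x = 25, y = 19
step 15: x = 29, y = 12
step 16: x = 36, y = 4
This matches the record at every step.

no error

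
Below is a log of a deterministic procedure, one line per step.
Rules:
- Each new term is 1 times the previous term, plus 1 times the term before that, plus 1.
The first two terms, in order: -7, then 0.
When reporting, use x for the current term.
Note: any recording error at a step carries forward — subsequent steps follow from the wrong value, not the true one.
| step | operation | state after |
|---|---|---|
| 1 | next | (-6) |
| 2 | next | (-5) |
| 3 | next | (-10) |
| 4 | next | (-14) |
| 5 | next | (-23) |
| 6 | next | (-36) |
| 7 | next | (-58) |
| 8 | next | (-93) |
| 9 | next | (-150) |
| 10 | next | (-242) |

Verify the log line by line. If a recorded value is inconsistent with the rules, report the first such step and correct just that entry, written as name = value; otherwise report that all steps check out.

Step 1: x = 1*(0) + (1)*(-7) + (1) = -6 — exactly as logged.
Step 2: x = 1*(-6) + (1)*(0) + (1) = -5 — checks out.
Step 3: x = 1*(-5) + (1)*(-6) + (1) = -10 — no discrepancy.
Step 4: x = 1*(-10) + (1)*(-5) + (1) = -14 — matches.
Step 5: x = 1*(-14) + (1)*(-10) + (1) = -23 — consistent with the log.
Step 6: x = 1*(-23) + (1)*(-14) + (1) = -36 — confirmed correct.
Step 7: x = 1*(-36) + (1)*(-23) + (1) = -58 — matches.
Step 8: x = 1*(-58) + (1)*(-36) + (1) = -93 — verified.
Step 9: x = 1*(-93) + (1)*(-58) + (1) = -150 — in agreement.
Step 10: x = 1*(-150) + (1)*(-93) + (1) = -242 — same as recorded.
The recomputation confirms every line.

no error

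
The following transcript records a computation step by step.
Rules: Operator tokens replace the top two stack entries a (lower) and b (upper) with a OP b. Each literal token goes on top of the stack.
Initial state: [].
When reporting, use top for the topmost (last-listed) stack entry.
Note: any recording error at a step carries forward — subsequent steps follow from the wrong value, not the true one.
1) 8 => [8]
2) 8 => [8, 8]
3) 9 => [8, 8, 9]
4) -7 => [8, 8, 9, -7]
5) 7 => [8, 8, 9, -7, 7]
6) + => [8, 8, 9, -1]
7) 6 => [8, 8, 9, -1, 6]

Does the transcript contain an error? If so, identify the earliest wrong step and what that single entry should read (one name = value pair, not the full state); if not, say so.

step 6, top = 0

Step 1: push 8: top = 8 — exactly as logged.
Step 2: push 8: top = 8 — confirmed correct.
Step 3: push 9: top = 9 — confirmed correct.
Step 4: push -7: top = -7 — exactly as logged.
Step 5: push 7: top = 7 — same as recorded.
Step 6: -7 + 7 = 0 — not what was recorded.
First incorrect step: 6; the correct value is top = 0.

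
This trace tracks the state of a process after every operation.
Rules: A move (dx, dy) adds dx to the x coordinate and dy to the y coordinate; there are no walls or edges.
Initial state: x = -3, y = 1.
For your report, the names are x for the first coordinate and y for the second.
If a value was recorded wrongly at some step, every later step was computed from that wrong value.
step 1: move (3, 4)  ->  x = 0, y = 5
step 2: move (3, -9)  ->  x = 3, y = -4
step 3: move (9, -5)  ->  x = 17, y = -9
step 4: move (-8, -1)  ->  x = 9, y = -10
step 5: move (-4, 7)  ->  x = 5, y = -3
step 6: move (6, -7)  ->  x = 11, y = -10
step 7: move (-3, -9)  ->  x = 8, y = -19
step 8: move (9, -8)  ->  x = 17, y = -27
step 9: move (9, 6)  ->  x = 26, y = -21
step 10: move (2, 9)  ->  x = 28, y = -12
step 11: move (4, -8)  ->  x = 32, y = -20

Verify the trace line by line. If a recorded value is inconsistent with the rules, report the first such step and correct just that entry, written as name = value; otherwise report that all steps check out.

Recomputing the run from the initial state:
step 1: x = 0, y = 5
step 2: x = 3, y = -4
step 3: x = 12, y = -9
step 4: x = 4, y = -10
step 5: x = 0, y = -3
step 6: x = 6, y = -10
step 7: x = 3, y = -19
step 8: x = 12, y = -27
step 9: x = 21, y = -21
step 10: x = 23, y = -12
step 11: x = 27, y = -20
The first disagreement with the trace is at step 3, where the value should be x = 12.

step 3, x = 12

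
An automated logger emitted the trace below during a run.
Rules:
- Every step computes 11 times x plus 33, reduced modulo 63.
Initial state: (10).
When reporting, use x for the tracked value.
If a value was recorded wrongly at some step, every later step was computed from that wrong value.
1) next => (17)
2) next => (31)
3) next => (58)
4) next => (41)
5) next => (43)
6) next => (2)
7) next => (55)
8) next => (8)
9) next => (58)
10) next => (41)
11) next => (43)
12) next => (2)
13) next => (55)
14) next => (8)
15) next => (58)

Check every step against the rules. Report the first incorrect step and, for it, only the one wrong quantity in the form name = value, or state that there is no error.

step 3, x = 59

1. x = (11*10 + 33) mod 63 = 17 (verified)
2. x = (11*17 + 33) mod 63 = 31 (confirmed correct)
3. x = (11*31 + 33) mod 63 = 59 (the entry is off here)
First deviation found at step 3; the corrected entry is x = 59.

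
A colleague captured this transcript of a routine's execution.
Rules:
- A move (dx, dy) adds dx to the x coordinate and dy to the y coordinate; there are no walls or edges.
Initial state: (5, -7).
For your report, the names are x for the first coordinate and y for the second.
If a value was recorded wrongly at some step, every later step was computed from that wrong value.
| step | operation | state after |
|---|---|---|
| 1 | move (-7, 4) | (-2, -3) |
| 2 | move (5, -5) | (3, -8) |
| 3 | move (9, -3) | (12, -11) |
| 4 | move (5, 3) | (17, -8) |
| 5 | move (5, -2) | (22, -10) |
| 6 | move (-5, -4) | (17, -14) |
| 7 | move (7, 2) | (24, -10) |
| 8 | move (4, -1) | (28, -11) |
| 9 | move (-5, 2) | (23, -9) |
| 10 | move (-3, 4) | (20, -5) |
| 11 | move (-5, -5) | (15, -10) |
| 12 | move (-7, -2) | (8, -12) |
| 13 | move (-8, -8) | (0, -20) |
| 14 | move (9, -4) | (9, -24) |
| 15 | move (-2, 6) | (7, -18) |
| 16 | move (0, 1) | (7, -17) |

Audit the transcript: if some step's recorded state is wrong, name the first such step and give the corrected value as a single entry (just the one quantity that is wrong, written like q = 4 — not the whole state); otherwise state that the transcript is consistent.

step 7, y = -12

Recomputing the run from the initial state:
step 1: x = -2, y = -3
step 2: x = 3, y = -8
step 3: x = 12, y = -11
step 4: x = 17, y = -8
step 5: x = 22, y = -10
step 6: x = 17, y = -14
step 7: x = 24, y = -12
step 8: x = 28, y = -13
step 9: x = 23, y = -11
step 10: x = 20, y = -7
step 11: x = 15, y = -12
step 12: x = 8, y = -14
step 13: x = 0, y = -22
step 14: x = 9, y = -26
step 15: x = 7, y = -20
step 16: x = 7, y = -19
The first disagreement with the transcript is at step 7, where the value should be y = -12.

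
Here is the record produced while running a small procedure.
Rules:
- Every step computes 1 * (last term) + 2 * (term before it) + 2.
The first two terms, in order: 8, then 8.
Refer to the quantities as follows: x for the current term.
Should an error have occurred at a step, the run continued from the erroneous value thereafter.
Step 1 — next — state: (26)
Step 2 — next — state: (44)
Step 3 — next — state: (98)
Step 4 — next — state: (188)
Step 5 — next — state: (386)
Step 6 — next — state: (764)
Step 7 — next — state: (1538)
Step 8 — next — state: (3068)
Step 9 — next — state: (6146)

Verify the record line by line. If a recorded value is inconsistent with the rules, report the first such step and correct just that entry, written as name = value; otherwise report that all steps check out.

no error

1. x = 1*(8) + (2)*(8) + (2) = 26 (exactly as logged)
2. x = 1*(26) + (2)*(8) + (2) = 44 (matches)
3. x = 1*(44) + (2)*(26) + (2) = 98 (exactly as logged)
4. x = 1*(98) + (2)*(44) + (2) = 188 (same as recorded)
5. x = 1*(188) + (2)*(98) + (2) = 386 (agrees with the record)
6. x = 1*(386) + (2)*(188) + (2) = 764 (confirmed correct)
7. x = 1*(764) + (2)*(386) + (2) = 1538 (checks out)
8. x = 1*(1538) + (2)*(764) + (2) = 3068 (exactly as logged)
9. x = 1*(3068) + (2)*(1538) + (2) = 6146 (in agreement)
The whole run recomputes cleanly — no discrepancies.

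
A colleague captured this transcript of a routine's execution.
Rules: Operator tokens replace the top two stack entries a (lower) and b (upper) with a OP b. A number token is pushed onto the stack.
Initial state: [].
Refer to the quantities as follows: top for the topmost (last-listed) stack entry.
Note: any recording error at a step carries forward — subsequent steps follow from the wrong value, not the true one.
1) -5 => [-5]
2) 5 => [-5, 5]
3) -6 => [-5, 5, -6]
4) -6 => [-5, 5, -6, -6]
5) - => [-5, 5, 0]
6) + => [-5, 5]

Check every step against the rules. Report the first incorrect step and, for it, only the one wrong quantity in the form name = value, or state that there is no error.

no error

Recomputing the run from the initial state:
step 1: [-5]
step 2: [-5, 5]
step 3: [-5, 5, -6]
step 4: [-5, 5, -6, -6]
step 5: [-5, 5, 0]
step 6: [-5, 5]
This matches the transcript at every step.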